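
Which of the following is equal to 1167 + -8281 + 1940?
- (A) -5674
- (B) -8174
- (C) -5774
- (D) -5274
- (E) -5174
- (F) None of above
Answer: E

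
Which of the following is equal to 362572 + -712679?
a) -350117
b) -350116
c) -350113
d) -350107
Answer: d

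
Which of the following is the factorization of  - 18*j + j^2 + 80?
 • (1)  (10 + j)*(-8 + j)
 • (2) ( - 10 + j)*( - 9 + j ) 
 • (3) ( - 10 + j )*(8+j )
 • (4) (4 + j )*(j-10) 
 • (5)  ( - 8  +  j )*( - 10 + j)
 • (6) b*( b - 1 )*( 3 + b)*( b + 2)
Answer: 5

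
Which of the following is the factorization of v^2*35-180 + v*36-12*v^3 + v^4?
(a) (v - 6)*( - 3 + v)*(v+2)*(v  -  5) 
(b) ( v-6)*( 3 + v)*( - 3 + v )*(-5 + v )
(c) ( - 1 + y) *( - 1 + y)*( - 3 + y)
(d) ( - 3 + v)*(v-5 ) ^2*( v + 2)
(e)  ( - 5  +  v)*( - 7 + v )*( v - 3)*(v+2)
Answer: a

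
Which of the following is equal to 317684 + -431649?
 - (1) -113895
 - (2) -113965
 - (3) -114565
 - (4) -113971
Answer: 2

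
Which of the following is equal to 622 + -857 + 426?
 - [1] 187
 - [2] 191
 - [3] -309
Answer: 2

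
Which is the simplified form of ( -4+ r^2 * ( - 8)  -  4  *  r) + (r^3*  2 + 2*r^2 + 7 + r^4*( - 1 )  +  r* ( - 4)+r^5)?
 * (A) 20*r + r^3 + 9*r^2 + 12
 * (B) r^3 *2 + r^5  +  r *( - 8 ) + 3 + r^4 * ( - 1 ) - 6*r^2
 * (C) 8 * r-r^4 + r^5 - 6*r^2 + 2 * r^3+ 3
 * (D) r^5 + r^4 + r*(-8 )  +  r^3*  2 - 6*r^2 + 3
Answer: B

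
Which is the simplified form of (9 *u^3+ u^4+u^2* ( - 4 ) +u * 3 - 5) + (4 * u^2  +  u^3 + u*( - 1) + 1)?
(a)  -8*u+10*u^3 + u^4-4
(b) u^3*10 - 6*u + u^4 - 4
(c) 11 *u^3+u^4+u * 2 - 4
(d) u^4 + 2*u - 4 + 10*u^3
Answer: d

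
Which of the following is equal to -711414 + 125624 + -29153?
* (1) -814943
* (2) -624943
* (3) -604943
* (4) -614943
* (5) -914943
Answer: 4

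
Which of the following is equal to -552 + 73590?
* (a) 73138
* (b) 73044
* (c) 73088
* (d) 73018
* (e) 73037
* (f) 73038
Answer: f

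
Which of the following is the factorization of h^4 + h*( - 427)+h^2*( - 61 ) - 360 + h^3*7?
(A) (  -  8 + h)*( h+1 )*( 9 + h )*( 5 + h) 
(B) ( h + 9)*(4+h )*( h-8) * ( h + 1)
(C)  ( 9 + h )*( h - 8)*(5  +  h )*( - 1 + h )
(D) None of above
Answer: A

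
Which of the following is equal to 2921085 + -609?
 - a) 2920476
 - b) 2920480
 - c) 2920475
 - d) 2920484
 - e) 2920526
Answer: a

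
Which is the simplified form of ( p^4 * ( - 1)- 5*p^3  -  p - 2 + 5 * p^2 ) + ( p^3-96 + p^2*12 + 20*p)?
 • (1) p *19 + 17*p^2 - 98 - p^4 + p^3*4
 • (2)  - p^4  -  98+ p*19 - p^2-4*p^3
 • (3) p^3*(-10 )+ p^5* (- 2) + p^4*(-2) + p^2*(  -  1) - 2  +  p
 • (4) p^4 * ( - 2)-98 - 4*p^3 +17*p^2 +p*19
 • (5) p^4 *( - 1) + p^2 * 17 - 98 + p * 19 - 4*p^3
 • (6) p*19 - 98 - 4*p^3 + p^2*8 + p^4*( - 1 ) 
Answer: 5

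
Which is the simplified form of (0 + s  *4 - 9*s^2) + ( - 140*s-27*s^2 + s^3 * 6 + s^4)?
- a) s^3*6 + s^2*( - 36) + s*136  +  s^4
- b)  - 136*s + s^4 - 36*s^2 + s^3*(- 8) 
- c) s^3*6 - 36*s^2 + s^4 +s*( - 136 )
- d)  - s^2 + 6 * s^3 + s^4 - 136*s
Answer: c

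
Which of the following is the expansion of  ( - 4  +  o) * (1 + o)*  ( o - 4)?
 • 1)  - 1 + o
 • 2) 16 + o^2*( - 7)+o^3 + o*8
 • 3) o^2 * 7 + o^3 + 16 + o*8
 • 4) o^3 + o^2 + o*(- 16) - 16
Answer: 2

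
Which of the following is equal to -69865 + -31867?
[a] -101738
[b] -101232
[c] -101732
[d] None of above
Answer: c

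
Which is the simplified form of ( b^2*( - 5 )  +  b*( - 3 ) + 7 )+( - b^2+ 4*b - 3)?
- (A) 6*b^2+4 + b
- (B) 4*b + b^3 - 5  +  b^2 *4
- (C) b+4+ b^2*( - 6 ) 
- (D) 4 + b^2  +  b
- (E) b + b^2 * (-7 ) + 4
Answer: C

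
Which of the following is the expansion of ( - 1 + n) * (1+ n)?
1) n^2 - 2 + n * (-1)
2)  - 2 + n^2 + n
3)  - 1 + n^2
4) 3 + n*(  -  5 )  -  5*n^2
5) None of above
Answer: 3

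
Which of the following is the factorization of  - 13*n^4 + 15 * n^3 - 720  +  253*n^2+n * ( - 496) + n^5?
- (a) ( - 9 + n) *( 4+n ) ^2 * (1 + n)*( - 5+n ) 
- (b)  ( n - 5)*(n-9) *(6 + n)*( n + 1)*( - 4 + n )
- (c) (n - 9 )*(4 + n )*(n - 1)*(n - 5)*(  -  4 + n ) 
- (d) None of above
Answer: d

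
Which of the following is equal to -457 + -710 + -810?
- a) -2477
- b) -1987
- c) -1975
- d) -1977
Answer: d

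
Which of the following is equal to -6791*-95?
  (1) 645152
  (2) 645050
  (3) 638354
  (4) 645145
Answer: 4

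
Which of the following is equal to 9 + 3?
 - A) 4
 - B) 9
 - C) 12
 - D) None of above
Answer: C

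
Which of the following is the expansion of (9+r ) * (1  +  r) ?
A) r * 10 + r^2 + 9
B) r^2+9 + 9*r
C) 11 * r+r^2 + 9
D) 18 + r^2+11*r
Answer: A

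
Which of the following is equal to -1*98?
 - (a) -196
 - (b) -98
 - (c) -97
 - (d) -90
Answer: b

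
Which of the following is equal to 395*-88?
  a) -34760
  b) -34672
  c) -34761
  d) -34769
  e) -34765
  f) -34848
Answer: a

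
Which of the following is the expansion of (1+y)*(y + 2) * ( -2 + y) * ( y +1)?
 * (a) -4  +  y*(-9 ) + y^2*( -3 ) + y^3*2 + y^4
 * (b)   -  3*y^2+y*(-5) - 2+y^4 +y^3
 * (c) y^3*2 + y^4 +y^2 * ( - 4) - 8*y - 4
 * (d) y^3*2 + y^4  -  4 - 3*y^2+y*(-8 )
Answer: d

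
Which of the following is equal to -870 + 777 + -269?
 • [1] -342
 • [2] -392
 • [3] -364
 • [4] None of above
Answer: 4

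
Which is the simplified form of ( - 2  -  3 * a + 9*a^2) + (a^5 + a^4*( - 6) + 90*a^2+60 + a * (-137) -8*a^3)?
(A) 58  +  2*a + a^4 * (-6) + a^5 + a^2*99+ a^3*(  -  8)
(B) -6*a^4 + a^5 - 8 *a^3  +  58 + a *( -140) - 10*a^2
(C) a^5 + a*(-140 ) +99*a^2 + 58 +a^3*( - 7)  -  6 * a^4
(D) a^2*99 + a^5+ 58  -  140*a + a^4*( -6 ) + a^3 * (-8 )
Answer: D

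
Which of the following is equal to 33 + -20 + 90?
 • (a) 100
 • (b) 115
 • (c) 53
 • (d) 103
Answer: d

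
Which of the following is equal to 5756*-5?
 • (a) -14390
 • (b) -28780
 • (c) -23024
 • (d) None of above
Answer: b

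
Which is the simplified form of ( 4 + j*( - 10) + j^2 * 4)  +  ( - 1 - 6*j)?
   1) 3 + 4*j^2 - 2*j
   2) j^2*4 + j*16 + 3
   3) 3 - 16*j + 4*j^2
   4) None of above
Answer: 3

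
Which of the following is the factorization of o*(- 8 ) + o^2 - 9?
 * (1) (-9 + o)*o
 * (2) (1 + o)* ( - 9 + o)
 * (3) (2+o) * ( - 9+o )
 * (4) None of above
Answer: 2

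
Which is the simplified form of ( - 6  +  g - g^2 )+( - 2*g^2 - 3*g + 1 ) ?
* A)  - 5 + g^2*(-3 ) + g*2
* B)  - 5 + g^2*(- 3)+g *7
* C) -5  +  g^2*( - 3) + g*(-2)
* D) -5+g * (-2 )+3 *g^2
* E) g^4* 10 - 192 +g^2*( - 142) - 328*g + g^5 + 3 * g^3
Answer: C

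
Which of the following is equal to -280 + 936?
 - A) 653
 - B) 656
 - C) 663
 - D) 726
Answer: B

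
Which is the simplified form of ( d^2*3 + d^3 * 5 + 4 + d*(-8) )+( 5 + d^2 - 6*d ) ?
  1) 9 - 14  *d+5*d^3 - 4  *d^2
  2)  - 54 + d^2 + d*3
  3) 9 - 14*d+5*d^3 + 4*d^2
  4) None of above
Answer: 3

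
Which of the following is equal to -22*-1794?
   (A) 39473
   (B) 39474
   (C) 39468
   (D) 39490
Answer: C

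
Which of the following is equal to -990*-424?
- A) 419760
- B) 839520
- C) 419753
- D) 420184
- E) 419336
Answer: A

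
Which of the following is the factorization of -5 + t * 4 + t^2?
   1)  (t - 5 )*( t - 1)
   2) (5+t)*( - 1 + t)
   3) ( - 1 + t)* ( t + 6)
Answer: 2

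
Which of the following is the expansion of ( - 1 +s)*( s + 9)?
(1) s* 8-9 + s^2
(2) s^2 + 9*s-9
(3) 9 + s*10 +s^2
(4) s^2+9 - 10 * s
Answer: 1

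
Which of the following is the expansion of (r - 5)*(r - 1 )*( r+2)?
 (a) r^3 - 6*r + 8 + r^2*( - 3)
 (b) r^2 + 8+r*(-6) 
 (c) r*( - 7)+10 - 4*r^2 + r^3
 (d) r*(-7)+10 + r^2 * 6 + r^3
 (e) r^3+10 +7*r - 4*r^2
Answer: c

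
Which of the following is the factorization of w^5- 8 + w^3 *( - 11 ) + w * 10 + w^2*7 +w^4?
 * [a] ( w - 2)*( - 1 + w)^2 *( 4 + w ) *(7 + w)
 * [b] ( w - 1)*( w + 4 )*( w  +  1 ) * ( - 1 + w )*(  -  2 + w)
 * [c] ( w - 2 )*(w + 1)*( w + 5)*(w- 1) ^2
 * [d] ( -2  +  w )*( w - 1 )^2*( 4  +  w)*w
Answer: b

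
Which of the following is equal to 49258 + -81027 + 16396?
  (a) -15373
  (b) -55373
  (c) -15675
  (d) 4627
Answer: a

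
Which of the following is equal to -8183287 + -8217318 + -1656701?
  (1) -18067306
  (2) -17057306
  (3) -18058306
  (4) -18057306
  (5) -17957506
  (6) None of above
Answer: 4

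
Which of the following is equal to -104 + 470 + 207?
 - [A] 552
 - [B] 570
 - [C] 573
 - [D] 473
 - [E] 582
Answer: C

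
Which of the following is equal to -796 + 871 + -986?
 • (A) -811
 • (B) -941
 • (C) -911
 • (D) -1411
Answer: C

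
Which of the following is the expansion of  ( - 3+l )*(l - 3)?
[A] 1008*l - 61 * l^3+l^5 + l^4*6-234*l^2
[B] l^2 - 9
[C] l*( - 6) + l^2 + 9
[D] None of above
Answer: C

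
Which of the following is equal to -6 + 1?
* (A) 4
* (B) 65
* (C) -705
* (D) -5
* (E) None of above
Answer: D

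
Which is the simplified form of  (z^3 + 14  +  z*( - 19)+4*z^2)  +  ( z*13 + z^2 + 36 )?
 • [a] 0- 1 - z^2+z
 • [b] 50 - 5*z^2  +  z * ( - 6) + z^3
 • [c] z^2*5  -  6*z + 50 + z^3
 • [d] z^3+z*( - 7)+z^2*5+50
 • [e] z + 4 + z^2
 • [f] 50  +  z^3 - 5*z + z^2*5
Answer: c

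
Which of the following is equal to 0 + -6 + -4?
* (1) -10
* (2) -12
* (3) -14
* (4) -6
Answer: 1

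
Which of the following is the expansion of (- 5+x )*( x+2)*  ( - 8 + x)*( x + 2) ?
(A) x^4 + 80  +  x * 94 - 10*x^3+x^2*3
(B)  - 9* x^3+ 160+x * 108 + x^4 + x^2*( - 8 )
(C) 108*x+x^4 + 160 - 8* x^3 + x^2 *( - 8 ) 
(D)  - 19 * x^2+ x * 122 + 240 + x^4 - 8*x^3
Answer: B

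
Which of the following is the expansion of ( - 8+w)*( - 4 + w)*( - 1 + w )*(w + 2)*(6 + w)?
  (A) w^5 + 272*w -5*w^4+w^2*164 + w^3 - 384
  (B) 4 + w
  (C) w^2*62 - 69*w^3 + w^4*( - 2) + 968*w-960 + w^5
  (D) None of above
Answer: D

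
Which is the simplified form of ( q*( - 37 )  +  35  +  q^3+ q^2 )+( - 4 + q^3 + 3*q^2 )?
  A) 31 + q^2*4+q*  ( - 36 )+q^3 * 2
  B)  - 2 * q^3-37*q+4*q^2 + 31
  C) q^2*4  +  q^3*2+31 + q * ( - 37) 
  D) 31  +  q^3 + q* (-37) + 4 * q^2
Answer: C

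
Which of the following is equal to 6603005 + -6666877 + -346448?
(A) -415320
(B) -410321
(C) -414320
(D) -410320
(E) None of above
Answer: D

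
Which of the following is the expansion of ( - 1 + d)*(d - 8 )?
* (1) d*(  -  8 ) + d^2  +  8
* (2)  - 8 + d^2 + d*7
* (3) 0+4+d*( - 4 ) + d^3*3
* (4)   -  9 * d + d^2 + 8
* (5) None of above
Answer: 4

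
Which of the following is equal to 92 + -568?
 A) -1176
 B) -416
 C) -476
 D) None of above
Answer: C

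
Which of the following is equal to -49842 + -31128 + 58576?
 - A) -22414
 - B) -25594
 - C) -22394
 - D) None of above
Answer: C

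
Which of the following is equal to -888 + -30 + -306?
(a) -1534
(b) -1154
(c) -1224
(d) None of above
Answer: c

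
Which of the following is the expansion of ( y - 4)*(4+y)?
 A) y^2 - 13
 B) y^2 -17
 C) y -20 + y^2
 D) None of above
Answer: D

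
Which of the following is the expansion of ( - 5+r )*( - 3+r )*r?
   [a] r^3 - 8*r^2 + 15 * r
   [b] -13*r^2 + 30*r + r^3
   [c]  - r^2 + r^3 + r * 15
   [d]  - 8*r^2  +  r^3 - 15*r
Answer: a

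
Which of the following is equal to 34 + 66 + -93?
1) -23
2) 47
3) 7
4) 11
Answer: 3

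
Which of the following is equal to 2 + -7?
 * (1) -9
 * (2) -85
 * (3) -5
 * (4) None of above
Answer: 3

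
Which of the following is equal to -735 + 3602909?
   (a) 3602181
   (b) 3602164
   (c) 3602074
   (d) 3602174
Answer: d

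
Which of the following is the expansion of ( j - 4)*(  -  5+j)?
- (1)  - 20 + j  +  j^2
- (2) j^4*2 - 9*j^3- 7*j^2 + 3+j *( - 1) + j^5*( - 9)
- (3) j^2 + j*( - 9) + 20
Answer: 3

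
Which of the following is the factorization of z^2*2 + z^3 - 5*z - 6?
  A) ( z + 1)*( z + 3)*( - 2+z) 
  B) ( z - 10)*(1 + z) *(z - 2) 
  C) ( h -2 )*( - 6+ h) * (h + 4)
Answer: A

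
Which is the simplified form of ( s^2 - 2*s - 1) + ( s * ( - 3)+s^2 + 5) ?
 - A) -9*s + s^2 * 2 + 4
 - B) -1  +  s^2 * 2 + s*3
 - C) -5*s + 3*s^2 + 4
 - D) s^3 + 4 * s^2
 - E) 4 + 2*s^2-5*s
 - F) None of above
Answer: E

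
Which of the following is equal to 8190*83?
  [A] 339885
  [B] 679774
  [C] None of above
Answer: C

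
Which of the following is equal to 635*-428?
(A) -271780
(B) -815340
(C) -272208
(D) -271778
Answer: A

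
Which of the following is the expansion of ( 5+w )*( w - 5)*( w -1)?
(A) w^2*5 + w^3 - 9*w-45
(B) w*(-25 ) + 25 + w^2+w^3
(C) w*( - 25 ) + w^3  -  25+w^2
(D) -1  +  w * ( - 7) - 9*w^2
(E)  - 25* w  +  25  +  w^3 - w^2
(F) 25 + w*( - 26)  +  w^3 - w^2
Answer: E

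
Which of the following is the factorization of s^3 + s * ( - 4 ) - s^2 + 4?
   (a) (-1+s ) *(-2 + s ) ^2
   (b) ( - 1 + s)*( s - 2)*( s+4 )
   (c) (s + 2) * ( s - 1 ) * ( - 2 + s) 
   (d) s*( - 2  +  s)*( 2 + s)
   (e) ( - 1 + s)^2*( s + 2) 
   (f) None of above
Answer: c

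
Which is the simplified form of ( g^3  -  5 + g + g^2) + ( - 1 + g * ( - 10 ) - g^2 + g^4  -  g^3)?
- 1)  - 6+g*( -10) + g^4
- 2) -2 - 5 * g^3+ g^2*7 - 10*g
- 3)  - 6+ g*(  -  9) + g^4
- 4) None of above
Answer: 3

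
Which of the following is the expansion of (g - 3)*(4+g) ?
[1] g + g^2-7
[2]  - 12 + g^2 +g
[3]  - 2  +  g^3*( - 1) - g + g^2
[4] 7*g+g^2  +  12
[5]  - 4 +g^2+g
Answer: 2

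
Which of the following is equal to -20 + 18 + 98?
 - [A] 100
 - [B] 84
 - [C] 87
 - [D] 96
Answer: D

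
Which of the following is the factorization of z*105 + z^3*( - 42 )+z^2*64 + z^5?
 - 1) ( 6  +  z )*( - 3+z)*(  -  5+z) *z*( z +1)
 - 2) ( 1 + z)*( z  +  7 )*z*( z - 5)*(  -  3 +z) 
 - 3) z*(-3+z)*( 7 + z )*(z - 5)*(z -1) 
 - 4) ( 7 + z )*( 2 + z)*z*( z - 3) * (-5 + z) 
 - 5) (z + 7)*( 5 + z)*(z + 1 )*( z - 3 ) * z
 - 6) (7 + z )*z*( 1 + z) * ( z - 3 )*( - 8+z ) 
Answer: 2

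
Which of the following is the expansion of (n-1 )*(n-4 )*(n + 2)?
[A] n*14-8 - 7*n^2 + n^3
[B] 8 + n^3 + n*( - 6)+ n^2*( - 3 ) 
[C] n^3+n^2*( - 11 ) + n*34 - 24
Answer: B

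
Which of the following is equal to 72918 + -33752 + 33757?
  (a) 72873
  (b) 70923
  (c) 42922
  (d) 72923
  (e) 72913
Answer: d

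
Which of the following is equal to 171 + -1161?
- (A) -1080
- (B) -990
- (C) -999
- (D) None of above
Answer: B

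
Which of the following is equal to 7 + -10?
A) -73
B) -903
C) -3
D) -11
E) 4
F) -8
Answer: C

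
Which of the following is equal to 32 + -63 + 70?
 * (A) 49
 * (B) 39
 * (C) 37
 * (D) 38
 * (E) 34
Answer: B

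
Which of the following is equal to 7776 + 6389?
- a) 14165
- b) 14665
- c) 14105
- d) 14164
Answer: a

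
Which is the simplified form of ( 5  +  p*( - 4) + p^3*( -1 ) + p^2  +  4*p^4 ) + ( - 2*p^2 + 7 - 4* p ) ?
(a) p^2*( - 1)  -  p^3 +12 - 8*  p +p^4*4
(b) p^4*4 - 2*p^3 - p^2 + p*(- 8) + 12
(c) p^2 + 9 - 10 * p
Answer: a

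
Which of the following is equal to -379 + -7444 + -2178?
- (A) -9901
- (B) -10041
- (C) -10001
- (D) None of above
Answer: C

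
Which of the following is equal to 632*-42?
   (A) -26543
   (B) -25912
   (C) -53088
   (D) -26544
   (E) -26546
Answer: D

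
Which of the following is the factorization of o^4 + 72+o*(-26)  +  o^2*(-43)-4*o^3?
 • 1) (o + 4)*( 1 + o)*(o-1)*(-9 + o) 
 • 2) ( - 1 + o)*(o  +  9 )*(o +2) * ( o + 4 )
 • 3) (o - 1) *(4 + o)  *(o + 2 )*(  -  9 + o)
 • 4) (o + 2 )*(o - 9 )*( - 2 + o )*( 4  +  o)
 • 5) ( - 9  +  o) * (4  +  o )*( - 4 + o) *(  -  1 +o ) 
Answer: 3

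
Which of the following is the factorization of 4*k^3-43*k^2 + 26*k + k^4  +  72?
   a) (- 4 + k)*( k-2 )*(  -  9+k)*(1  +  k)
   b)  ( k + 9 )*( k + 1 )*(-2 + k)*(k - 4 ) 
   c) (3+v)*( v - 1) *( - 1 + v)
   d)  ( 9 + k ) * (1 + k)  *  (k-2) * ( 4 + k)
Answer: b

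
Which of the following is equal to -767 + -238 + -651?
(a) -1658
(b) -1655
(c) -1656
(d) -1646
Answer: c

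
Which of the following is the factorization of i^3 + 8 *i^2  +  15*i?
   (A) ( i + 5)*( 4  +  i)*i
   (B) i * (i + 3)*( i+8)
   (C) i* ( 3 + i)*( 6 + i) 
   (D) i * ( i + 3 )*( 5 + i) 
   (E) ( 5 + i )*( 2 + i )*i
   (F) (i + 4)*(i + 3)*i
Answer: D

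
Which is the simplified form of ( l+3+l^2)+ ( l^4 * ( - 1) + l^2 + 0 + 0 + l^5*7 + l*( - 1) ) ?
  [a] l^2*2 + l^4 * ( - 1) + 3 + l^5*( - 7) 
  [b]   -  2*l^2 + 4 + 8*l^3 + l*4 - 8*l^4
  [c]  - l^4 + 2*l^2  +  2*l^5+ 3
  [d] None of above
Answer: d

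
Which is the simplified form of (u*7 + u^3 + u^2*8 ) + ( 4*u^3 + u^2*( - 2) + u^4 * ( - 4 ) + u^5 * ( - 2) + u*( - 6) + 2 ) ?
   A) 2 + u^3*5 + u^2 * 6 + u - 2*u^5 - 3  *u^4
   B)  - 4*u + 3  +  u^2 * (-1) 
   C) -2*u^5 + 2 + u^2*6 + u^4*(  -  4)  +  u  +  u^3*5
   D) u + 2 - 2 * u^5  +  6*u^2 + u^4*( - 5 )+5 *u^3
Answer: C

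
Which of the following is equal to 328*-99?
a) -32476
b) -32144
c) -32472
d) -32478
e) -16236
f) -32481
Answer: c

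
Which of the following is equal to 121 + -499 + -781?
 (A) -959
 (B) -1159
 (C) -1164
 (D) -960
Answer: B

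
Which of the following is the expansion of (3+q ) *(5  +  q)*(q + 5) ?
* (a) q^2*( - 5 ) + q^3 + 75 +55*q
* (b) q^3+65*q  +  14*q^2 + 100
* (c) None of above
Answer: c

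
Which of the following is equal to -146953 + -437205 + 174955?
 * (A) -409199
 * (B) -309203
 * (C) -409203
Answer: C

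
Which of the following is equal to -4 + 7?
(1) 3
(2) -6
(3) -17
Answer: 1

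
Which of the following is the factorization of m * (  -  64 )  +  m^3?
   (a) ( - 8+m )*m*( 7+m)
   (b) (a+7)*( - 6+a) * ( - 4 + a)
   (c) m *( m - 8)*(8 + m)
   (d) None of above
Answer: c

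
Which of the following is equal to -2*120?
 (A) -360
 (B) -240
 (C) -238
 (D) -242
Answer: B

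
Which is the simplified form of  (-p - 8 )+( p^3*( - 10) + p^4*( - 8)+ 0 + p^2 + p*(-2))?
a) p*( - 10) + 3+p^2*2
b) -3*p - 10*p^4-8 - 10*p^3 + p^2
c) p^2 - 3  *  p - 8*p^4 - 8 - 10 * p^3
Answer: c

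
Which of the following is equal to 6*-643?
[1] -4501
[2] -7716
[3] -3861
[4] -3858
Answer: 4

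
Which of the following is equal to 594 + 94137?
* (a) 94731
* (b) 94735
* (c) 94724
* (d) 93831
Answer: a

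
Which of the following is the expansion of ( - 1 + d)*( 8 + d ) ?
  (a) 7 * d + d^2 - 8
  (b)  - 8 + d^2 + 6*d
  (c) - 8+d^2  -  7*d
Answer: a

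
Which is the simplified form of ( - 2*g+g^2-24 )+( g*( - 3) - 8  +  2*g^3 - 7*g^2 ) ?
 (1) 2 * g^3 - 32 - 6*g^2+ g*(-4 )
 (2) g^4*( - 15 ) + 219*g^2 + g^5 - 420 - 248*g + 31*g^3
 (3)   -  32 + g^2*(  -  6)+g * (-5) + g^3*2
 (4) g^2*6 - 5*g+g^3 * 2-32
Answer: 3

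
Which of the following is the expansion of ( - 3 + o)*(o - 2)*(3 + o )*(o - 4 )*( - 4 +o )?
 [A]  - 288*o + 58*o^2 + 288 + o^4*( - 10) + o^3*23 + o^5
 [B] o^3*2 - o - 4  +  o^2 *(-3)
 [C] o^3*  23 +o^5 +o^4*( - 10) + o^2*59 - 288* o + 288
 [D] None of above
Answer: A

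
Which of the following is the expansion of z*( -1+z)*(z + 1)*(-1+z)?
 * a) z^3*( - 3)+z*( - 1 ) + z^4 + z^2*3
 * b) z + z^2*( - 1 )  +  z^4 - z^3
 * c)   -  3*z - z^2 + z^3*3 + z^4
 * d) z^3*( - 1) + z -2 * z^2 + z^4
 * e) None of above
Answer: b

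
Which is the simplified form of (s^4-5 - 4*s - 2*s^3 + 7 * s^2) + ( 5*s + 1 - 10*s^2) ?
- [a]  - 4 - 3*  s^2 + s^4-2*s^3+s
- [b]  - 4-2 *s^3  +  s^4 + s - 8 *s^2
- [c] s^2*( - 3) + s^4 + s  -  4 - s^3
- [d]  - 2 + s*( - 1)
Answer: a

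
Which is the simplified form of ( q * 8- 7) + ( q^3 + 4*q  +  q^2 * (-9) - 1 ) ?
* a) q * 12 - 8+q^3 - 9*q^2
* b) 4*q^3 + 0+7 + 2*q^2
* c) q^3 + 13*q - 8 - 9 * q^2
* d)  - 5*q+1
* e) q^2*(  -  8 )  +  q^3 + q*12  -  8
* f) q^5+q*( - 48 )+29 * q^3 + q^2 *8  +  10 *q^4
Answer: a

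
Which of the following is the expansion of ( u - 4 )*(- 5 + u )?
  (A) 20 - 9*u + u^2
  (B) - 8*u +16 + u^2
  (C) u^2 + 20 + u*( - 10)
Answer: A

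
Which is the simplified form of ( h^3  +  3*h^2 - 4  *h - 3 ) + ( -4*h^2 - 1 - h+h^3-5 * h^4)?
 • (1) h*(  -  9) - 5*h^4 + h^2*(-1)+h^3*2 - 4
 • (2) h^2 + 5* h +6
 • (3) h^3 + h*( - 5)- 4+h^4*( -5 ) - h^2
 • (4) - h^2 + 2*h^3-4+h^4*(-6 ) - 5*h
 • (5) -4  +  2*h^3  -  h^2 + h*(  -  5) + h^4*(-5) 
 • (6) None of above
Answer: 5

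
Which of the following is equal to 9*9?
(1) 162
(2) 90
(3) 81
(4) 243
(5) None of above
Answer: 3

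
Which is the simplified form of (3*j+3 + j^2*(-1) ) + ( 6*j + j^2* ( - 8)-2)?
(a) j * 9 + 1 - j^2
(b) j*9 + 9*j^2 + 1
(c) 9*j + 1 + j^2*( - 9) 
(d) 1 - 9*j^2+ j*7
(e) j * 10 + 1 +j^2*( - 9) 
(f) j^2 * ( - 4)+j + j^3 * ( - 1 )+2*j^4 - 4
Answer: c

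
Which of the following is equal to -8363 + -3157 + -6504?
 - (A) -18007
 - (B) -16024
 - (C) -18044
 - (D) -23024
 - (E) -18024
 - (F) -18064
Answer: E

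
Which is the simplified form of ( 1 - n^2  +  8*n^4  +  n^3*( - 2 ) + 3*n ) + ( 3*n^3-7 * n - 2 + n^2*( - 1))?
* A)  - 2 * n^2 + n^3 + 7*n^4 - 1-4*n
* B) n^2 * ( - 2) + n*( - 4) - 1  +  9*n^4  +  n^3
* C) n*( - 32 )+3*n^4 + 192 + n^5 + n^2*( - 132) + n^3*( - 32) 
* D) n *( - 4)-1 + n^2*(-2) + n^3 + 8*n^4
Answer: D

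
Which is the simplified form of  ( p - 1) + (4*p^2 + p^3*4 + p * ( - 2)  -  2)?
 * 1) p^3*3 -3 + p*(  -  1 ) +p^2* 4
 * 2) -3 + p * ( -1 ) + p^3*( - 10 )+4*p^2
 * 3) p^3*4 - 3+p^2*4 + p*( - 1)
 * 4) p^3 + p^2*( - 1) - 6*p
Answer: 3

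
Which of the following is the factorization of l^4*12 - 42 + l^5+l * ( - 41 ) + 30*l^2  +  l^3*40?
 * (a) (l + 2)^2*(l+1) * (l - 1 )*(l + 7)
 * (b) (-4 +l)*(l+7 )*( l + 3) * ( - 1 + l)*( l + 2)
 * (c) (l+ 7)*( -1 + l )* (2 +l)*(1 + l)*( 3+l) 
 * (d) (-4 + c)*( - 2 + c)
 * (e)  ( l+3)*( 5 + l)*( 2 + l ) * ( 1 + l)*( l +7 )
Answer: c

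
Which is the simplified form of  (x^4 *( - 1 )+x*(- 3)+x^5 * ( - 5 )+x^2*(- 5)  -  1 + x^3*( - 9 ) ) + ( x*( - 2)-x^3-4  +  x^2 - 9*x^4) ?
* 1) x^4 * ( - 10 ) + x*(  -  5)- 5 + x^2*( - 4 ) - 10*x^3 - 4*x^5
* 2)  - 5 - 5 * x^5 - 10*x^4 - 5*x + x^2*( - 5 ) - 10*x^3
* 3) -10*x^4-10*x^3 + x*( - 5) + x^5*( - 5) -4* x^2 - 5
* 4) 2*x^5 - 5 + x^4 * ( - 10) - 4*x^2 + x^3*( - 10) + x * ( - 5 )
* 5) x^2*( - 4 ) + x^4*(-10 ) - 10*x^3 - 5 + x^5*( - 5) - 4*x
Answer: 3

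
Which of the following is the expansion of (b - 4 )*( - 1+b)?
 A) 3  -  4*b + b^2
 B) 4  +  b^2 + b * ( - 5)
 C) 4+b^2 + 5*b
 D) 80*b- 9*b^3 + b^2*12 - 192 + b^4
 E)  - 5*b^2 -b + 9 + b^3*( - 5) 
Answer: B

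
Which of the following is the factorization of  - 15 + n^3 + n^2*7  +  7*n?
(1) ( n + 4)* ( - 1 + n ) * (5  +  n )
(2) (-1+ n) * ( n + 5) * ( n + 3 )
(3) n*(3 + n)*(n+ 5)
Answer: 2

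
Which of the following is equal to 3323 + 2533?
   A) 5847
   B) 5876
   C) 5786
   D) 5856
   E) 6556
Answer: D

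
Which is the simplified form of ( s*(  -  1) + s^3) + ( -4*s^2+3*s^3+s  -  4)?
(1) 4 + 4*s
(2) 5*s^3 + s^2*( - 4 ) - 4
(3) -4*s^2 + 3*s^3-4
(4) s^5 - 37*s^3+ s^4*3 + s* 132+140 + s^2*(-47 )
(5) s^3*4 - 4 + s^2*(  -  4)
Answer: 5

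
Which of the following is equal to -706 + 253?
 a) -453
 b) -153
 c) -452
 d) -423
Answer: a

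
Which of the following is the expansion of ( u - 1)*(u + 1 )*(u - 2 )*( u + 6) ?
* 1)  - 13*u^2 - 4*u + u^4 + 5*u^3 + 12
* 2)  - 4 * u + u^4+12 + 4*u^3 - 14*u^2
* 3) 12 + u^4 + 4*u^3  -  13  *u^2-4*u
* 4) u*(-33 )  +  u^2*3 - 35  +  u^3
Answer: 3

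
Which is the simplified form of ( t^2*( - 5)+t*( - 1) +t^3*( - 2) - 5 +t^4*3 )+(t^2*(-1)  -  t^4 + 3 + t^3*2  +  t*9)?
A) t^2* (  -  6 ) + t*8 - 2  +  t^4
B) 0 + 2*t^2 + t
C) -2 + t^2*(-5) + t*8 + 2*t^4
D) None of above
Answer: D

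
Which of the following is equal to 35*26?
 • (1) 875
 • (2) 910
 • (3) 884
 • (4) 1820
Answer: 2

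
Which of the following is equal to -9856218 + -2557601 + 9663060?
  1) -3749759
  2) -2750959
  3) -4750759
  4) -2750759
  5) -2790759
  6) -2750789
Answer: 4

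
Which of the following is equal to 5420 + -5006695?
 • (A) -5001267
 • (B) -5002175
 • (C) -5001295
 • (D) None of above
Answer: D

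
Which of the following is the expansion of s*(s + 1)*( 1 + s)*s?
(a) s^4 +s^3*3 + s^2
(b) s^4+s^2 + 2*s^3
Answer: b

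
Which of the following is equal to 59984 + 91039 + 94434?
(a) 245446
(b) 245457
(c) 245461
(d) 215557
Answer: b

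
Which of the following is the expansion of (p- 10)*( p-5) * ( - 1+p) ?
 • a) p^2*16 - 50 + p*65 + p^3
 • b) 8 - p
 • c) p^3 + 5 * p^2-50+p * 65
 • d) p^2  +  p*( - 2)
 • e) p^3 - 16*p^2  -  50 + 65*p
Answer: e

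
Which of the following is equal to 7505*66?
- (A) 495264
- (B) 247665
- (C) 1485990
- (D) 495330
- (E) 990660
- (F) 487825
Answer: D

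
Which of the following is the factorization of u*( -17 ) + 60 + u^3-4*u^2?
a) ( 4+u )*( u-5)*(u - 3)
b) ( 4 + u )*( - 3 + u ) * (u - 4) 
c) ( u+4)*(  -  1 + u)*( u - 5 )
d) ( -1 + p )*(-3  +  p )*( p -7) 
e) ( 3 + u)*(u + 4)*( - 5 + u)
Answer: a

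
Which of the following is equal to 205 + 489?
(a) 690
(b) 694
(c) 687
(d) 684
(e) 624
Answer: b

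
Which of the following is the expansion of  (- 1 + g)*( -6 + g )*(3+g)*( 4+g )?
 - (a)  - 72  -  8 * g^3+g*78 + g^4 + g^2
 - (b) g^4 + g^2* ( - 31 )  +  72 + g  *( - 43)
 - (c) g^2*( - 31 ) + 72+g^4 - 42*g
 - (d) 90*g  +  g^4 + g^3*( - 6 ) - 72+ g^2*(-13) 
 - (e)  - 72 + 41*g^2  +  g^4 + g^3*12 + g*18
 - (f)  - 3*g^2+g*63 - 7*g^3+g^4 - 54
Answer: c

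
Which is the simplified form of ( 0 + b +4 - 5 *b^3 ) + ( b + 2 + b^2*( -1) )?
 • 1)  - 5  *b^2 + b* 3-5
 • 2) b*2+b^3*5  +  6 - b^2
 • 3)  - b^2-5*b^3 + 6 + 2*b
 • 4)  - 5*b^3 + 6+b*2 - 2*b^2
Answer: 3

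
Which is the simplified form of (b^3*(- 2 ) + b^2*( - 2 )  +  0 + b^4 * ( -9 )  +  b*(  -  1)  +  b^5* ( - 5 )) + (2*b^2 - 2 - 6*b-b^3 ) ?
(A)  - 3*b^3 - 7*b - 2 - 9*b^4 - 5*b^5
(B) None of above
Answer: A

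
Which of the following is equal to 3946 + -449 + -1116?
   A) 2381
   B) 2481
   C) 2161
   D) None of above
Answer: A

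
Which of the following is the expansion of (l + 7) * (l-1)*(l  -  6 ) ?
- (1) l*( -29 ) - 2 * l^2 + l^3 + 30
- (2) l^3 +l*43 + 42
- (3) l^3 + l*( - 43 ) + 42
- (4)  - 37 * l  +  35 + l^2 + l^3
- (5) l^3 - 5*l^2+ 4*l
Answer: 3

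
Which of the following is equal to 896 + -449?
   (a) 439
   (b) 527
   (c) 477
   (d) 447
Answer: d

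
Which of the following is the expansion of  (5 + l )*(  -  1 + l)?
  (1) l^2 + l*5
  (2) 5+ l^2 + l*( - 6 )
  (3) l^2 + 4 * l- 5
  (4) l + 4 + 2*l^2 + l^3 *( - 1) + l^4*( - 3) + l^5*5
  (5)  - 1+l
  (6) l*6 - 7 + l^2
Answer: 3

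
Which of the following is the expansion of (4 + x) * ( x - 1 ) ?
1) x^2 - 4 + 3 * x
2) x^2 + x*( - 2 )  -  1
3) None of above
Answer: 1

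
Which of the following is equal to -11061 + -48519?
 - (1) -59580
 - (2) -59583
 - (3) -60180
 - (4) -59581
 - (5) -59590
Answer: 1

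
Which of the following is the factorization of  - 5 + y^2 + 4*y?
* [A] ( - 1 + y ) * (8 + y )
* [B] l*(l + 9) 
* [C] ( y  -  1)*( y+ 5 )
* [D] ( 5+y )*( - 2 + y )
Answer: C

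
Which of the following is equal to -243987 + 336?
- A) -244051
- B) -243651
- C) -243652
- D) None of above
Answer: B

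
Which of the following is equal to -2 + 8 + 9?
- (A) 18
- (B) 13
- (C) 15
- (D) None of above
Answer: C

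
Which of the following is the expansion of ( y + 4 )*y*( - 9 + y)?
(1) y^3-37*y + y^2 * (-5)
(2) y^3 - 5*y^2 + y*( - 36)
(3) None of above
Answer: 2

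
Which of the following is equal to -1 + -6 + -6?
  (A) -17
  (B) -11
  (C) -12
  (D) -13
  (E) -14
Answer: D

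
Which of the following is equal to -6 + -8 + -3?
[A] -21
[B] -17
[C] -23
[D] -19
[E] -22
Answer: B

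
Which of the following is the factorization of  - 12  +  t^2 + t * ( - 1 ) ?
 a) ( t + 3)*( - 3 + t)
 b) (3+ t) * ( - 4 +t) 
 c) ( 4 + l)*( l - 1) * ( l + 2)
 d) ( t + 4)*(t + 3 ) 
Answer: b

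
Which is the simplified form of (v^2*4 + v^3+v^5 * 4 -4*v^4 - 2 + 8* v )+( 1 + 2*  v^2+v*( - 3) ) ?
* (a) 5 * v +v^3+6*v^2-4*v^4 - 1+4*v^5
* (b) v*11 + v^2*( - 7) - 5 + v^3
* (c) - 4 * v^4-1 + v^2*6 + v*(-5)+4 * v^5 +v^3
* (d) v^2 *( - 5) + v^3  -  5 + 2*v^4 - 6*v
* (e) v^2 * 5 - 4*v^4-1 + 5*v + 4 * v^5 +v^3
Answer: a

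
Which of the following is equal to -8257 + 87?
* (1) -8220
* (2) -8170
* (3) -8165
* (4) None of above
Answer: 2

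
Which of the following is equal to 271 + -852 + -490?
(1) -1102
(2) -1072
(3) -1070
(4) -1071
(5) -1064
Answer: 4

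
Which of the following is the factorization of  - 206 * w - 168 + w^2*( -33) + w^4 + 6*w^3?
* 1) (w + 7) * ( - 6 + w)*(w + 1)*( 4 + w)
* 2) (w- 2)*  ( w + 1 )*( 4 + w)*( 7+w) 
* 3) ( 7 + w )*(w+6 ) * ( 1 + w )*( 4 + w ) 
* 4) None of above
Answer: 1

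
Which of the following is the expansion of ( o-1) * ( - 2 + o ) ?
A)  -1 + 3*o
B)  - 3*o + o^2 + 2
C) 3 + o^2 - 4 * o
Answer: B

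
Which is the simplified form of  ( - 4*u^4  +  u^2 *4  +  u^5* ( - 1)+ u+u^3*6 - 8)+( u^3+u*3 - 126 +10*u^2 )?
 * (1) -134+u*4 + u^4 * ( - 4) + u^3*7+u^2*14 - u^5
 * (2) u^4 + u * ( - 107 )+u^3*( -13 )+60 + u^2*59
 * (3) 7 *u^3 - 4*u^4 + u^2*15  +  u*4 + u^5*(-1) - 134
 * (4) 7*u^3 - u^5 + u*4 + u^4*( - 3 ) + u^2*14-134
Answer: 1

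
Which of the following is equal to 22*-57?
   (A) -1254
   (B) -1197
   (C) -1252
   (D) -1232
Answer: A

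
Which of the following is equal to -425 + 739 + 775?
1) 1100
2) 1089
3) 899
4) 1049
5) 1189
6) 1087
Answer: 2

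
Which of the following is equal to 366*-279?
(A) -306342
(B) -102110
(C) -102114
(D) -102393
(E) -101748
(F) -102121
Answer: C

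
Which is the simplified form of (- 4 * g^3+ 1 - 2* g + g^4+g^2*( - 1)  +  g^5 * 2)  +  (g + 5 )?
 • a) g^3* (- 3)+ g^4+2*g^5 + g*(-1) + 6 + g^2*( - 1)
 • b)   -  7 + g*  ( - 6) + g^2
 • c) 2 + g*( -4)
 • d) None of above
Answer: d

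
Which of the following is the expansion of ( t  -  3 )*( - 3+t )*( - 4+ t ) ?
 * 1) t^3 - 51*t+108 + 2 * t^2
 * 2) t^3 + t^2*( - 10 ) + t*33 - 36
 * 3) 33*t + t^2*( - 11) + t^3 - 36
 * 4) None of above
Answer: 2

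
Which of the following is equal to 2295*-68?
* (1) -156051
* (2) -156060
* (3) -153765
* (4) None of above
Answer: 2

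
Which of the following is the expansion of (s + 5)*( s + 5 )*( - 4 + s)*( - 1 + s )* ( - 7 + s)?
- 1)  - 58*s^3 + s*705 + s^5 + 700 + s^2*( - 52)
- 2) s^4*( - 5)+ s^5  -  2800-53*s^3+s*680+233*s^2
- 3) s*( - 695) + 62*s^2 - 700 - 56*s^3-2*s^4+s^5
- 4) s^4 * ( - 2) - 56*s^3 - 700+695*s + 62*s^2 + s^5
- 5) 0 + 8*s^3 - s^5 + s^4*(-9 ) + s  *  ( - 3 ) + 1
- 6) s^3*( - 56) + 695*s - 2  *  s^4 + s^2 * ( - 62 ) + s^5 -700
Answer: 4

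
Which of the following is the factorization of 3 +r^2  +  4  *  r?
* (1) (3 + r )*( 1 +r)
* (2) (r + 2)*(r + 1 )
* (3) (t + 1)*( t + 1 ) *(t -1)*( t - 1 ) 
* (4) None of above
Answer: 1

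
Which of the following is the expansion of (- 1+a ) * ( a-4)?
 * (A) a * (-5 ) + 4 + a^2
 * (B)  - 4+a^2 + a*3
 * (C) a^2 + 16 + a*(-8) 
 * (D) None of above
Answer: A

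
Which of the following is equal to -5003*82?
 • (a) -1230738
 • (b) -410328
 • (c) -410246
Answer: c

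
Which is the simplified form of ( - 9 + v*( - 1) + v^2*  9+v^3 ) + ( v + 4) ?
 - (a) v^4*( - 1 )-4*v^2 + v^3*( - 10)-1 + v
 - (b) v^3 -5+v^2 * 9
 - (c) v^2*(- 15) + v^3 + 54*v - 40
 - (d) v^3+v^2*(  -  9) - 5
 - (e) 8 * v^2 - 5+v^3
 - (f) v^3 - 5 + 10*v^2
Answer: b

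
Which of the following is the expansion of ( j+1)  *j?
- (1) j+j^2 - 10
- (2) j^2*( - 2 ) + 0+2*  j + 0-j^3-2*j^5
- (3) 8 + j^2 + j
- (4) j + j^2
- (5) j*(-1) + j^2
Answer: 4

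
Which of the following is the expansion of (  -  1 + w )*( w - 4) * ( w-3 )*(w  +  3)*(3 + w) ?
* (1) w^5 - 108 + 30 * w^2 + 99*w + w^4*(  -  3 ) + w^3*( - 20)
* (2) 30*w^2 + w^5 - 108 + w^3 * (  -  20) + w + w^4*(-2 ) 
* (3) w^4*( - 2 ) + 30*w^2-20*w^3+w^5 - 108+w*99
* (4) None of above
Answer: 3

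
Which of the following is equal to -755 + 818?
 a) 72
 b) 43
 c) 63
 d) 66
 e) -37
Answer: c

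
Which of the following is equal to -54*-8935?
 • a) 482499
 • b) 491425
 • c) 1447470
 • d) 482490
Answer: d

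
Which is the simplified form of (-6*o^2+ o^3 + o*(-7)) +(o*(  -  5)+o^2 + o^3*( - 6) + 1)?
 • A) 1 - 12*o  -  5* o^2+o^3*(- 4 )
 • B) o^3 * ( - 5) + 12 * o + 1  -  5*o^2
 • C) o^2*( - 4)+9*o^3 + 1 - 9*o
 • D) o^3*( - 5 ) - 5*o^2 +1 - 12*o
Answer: D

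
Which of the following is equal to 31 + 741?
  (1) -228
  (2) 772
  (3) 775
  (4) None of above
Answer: 2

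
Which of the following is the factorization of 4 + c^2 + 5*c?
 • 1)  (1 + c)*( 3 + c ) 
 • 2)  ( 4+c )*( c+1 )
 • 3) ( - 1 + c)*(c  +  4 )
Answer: 2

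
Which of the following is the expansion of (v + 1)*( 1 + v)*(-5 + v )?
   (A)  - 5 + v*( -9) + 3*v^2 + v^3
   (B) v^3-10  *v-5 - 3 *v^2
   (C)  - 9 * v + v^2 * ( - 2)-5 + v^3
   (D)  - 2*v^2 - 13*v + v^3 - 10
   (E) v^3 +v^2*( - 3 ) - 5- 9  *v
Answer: E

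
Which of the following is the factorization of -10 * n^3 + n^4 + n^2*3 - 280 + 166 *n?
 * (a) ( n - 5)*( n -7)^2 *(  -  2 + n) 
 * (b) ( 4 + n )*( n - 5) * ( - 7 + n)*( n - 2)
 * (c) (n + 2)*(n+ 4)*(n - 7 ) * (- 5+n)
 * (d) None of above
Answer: b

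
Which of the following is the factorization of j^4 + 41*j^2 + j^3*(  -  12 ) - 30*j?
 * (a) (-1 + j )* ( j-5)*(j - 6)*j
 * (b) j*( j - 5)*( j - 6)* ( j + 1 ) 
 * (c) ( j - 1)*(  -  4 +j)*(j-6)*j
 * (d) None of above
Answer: a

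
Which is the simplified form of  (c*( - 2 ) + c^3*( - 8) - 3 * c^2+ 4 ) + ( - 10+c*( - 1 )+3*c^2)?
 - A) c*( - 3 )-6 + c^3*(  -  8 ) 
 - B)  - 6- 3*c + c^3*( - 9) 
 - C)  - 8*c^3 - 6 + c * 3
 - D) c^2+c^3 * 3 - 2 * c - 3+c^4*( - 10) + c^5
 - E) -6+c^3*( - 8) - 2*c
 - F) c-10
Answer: A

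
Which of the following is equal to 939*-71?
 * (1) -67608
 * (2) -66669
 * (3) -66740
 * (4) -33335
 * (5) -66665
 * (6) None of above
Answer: 2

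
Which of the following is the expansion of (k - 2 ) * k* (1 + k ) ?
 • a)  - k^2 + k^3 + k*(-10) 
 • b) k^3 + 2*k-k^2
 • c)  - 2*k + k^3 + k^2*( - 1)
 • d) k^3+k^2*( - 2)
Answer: c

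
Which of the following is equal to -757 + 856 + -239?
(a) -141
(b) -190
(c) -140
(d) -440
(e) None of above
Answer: c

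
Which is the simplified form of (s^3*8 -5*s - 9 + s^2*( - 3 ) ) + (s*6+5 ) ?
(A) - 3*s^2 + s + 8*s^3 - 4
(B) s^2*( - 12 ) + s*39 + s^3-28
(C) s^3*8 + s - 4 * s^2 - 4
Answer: A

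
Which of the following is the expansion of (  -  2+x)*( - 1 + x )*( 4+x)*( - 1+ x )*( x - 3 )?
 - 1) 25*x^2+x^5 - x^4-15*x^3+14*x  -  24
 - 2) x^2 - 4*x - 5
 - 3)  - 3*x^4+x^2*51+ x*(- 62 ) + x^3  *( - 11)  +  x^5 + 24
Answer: 3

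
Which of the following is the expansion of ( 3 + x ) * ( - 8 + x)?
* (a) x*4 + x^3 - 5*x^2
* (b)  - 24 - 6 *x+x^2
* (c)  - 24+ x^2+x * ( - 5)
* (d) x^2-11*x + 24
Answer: c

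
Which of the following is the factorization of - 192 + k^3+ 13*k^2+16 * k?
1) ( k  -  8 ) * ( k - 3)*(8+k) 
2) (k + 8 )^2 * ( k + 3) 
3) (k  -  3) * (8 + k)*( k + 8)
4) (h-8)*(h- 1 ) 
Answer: 3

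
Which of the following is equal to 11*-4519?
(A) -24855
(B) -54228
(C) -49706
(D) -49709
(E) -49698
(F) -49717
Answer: D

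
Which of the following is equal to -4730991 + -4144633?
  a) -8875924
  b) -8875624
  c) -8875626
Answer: b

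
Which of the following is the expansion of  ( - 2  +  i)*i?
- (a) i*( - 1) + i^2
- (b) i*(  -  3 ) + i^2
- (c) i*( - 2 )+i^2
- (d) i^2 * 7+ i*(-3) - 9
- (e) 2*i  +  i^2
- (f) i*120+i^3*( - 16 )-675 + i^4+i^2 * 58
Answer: c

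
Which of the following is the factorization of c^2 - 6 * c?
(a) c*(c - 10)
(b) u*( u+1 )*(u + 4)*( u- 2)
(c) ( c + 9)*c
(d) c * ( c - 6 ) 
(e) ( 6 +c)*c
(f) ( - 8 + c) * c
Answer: d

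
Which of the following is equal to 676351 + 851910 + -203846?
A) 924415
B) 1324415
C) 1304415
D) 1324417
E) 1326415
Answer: B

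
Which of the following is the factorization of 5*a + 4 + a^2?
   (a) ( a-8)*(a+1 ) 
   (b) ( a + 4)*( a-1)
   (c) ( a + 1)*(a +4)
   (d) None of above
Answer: c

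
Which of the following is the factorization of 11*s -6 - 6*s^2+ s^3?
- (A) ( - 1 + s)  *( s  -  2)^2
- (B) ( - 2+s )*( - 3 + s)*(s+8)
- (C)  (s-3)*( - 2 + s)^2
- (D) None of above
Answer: D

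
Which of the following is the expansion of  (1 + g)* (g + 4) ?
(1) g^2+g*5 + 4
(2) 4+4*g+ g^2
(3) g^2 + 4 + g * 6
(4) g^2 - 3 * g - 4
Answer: 1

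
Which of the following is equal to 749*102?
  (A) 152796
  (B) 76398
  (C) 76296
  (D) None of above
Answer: B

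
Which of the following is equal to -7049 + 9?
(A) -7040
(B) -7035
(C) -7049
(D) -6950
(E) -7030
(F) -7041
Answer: A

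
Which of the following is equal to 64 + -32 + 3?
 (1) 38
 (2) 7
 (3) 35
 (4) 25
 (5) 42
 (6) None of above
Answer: 3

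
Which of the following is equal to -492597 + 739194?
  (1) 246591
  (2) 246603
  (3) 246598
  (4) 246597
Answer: 4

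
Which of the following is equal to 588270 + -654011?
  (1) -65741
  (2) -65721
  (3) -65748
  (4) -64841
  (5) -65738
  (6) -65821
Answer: 1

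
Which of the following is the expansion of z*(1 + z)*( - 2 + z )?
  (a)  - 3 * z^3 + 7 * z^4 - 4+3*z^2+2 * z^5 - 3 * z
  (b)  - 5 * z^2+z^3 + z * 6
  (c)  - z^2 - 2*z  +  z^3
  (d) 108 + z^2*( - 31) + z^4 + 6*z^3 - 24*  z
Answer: c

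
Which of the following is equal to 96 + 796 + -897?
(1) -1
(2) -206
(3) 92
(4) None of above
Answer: 4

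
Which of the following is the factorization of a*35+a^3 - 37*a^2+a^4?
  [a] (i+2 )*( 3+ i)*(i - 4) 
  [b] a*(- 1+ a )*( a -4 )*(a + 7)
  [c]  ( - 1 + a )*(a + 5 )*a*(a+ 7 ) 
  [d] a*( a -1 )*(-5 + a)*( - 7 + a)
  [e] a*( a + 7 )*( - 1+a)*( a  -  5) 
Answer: e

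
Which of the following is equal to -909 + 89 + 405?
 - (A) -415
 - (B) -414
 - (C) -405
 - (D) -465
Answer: A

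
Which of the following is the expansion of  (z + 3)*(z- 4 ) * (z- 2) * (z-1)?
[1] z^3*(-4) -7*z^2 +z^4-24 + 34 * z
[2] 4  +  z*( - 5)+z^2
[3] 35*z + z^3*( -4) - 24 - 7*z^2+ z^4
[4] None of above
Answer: 1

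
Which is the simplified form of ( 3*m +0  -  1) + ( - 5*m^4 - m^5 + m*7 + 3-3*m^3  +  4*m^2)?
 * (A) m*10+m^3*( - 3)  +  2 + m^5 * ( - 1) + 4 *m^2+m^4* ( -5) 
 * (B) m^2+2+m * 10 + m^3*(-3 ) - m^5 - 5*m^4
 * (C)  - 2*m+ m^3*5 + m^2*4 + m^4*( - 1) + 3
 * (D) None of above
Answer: A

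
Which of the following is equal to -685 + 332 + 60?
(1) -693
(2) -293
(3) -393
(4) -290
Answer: 2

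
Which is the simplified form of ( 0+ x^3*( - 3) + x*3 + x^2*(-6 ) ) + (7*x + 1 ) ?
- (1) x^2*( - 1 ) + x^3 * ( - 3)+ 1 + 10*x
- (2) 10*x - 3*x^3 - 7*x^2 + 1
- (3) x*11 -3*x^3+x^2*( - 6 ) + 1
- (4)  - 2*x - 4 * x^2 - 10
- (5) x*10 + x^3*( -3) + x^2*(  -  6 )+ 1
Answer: 5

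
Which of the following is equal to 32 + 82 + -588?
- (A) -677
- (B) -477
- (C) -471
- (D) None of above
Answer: D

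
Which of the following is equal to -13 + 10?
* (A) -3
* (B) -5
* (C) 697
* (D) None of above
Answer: A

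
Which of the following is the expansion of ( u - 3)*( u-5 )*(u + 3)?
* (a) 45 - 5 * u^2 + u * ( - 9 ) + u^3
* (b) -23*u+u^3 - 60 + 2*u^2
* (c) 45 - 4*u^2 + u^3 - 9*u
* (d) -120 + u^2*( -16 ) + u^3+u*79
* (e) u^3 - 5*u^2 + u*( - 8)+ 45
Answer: a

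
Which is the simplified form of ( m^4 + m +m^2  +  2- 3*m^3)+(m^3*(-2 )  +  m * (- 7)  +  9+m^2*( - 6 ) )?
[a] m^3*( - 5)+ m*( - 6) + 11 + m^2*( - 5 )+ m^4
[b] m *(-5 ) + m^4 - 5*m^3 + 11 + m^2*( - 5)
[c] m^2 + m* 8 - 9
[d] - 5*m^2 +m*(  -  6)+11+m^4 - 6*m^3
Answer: a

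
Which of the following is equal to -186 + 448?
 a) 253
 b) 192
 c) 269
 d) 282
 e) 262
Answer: e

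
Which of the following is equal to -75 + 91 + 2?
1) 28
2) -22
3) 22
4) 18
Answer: 4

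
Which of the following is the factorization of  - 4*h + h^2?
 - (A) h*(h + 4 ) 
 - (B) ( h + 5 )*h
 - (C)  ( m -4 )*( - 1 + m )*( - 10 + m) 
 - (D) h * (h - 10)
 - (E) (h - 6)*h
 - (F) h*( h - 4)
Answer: F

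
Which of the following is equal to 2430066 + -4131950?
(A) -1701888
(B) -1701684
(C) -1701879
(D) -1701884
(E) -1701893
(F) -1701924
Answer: D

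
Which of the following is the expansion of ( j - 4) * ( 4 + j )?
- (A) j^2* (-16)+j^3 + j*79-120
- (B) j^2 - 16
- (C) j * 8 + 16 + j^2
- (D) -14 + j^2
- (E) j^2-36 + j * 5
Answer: B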